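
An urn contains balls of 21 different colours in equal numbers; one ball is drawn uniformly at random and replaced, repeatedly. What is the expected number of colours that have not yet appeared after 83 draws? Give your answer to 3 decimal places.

0.366

For each colour, P(unseen after 83) = (20/21)^83 = 0.0174.
By linearity of expectation, E[unseen] = 21·(20/21)^83 = 0.3660.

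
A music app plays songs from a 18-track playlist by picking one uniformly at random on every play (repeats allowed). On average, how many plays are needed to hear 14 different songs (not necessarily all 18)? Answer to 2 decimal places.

With k distinct songs already seen, the next new one arrives after an expected 18/(18-k) plays.
Sum over k = 0,...,13: E = 18/18 + 18/17 + 18/16 + ... + 18/6 + 18/5 = 25.412.

25.41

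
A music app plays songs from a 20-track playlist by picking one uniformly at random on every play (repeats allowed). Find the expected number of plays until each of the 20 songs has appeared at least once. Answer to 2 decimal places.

71.95

The wait to go from k to k+1 distinct songs is geometric with mean 20/(20-k).
E[T] = 20/20 + 20/19 + 20/18 + ... + 20/2 + 20/1 = 20·H_{20}.
H_{20} = 3.598, so E[T] = 71.955.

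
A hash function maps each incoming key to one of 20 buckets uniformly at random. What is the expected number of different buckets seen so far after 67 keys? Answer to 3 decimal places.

For each bucket, P(seen in 67 keys) = 1 - (19/20)^67 = 0.9678.
By linearity of expectation, E[distinct seen] = 20·(1 - (19/20)^67) = 19.3566.

19.357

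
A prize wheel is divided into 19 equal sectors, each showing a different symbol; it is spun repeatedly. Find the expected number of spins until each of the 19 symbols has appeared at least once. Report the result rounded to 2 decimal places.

After k distinct symbols have appeared, the next spin gives a new one with probability (19-k)/19, so the expected wait for the (k+1)-th is 19/(19-k).
E[T] = 19/19 + 19/18 + 19/17 + ... + 19/2 + 19/1 = 19·H_{19}.
H_{19} = 3.548, so E[T] = 67.407.

67.41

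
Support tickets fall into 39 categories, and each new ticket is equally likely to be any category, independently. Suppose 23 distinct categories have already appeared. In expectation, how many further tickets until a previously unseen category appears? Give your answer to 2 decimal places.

2.44

The number of tickets until the next new category is geometric with success probability 16/39, so its mean is 39/16.
E = 39/16 = 2.438.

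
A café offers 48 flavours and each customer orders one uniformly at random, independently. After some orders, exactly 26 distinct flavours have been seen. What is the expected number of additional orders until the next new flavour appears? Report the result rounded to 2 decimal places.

2.18

The number of orders until the next new flavour is geometric with success probability 22/48, so its mean is 48/22.
E = 48/22 = 2.182.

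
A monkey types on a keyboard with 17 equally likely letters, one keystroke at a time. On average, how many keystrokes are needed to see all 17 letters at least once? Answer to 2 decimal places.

After k distinct letters have appeared, the next keystroke gives a new one with probability (17-k)/17, so the expected wait for the (k+1)-th is 17/(17-k).
E[T] = 17/17 + 17/16 + 17/15 + ... + 17/2 + 17/1 = 17·H_{17}.
H_{17} = 3.440, so E[T] = 58.472.

58.47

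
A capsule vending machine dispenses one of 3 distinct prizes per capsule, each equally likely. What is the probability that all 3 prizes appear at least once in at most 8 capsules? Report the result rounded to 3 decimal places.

Let A_i be the event that prize i is missing after 8 capsules. By inclusion–exclusion on the A_i,
P(all seen) = Σ_{j=0}^{3} (-1)^j C(3,j)((3-j)/3)^8
= 1.0000 - 0.1171 + 0.0005 - 0.0000
= 0.8834.

0.883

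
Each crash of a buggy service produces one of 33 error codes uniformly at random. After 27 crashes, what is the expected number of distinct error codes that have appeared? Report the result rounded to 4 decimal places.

For each error code, P(seen in 27 crashes) = 1 - (32/33)^27 = 0.56431.
By linearity of expectation, E[distinct seen] = 33·(1 - (32/33)^27) = 18.62238.

18.6224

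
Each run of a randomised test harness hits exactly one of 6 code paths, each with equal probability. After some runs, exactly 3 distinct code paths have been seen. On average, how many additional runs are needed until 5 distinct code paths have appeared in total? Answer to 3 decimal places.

5.000

With k distinct code paths already seen, the next new one takes an expected 6/(6-k) runs.
Sum over k = 3,...,4: E = 6/3 + 6/2 = 5.0000.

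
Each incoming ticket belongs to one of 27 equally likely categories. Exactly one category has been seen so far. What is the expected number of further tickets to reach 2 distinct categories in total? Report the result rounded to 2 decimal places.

The wait to go from k to k+1 distinct categories is geometric with mean 27/(27-k).
Only the k = 1 term is needed: E = 27/26 = 1.038.

1.04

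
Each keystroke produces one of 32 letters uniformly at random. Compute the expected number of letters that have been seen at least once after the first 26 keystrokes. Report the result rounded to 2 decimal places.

17.98

For each letter, P(seen in 26 keystrokes) = 1 - (31/32)^26 = 0.562.
By linearity of expectation, E[distinct seen] = 32·(1 - (31/32)^26) = 17.983.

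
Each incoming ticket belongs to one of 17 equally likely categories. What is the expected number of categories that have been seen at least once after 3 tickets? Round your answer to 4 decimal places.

For each category, P(seen in 3 tickets) = 1 - (16/17)^3 = 0.16629.
By linearity of expectation, E[distinct seen] = 17·(1 - (16/17)^3) = 2.82699.

2.8270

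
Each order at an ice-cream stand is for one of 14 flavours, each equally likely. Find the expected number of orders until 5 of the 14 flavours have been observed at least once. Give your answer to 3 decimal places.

With k distinct flavours already seen, the next new one arrives after an expected 14/(14-k) orders.
Sum over k = 0,...,4: E = 14/14 + 14/13 + 14/12 + 14/11 + 14/10 = 5.9163.

5.916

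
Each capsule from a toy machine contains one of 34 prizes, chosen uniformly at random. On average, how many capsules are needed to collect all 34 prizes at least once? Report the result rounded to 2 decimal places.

After k distinct prizes have appeared, the next capsule gives a new one with probability (34-k)/34, so the expected wait for the (k+1)-th is 34/(34-k).
E[T] = 34/34 + 34/33 + 34/32 + ... + 34/2 + 34/1 = 34·H_{34}.
H_{34} = 4.118, so E[T] = 140.019.

140.02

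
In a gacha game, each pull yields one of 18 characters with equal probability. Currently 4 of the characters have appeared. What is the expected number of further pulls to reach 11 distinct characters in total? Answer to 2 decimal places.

The wait to go from k to k+1 distinct characters is geometric with mean 18/(18-k).
Sum over k = 4,...,10: E = 18/14 + 18/13 + 18/12 + ... + 18/9 + 18/8 = 11.857.

11.86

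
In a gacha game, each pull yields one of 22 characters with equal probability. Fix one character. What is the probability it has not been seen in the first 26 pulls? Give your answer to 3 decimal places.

Each pull misses the fixed character with probability (22-1)/22 = 21/22, independently.
P(still missing after 26) = (21/22)^26 = 0.2983.

0.298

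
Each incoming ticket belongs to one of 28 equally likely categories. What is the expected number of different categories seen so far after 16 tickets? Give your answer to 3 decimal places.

12.352

For each category, P(seen in 16 tickets) = 1 - (27/28)^16 = 0.4412.
By linearity of expectation, E[distinct seen] = 28·(1 - (27/28)^16) = 12.3523.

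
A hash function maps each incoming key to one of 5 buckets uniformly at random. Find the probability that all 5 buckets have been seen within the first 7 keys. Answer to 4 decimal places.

By inclusion–exclusion over which buckets are missing,
P(all seen) = Σ_{j=0}^{5} (-1)^j C(5,j)((5-j)/5)^7
= 1.00000 - 1.04858 + 0.27994 - 0.01638 + 0.00006 - 0.00000
= 0.21504.

0.2150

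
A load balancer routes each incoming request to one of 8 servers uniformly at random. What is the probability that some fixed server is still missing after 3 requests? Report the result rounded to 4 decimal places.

0.6699

Each request misses the fixed server with probability (8-1)/8 = 7/8, independently.
P(still missing after 3) = (7/8)^3 = 0.66992.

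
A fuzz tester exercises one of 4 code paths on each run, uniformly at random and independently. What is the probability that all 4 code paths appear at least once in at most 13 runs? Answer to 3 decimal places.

Let A_i be the event that code path i is missing after 13 runs. By inclusion–exclusion on the A_i,
P(all seen) = Σ_{j=0}^{4} (-1)^j C(4,j)((4-j)/4)^13
= 1.0000 - 0.0950 + 0.0007 - 0.0000 + 0.0000
= 0.9057.

0.906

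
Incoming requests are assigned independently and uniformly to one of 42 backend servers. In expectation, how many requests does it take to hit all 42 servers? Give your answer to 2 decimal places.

181.72

Split into phases: going from k distinct to k+1 distinct takes on average 42/(42-k) requests.
E[T] = 42/42 + 42/41 + 42/40 + ... + 42/2 + 42/1 = 42·H_{42}.
H_{42} = 4.327, so E[T] = 181.723.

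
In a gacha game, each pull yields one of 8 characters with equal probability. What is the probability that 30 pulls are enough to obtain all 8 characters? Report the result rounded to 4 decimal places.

By inclusion–exclusion over which characters are missing,
P(all seen) = Σ_{j=0}^{8} (-1)^j C(8,j)((8-j)/8)^30
= 1.00000 - 0.14566 + 0.00500 - 0.00004 + 0.00000 - 0.00000 + 0.00000 - 0.00000 + 0.00000
= 0.85930.

0.8593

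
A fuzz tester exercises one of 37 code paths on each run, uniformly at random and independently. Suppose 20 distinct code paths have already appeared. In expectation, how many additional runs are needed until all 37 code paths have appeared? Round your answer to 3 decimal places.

With k distinct code paths already seen, the next new one takes an expected 37/(37-k) runs.
Sum over k = 20,...,36: E = 37/17 + 37/16 + 37/15 + ... + 37/2 + 37/1 = 127.2634.

127.263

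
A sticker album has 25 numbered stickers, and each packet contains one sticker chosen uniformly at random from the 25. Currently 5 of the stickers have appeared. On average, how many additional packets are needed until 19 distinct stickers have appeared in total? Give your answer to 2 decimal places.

28.69

The wait to go from k to k+1 distinct stickers is geometric with mean 25/(25-k).
Sum over k = 5,...,18: E = 25/20 + 25/19 + 25/18 + ... + 25/8 + 25/7 = 28.693.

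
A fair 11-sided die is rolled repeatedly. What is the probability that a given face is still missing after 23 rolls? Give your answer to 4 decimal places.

0.1117

Each roll misses the fixed face with probability (11-1)/11 = 10/11, independently.
P(still missing after 23) = (10/11)^23 = 0.11168.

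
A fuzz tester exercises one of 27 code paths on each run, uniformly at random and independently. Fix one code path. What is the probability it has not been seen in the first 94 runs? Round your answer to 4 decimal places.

Each run misses the fixed code path with probability (27-1)/27 = 26/27, independently.
P(still missing after 94) = (26/27)^94 = 0.02879.

0.0288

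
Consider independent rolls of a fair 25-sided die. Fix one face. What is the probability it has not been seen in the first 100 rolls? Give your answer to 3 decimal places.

0.017

Each roll misses the fixed face with probability (25-1)/25 = 24/25, independently.
P(still missing after 100) = (24/25)^100 = 0.0169.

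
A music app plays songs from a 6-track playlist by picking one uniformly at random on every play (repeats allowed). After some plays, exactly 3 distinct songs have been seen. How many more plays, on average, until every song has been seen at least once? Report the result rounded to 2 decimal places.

The wait to go from k to k+1 distinct songs is geometric with mean 6/(6-k).
Sum over k = 3,...,5: E = 6/3 + 6/2 + 6/1 = 11.000.

11.00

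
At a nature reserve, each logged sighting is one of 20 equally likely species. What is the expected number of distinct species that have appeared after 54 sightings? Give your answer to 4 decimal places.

18.7466

For each species, P(seen in 54 sightings) = 1 - (19/20)^54 = 0.93733.
By linearity of expectation, E[distinct seen] = 20·(1 - (19/20)^54) = 18.74656.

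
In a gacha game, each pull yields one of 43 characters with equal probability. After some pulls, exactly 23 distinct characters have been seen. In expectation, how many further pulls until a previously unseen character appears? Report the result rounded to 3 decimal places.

Each pull yields a new character with probability (43-23)/43 = 20/43, so the wait is geometric with mean 43/20.
E = 43/20 = 2.1500.

2.150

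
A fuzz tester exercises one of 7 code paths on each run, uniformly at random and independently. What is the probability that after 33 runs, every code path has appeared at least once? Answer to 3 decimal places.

0.957

By inclusion–exclusion over which code paths are missing,
P(all seen) = Σ_{j=0}^{7} (-1)^j C(7,j)((7-j)/7)^33
= 1.0000 - 0.0432 + 0.0003 - 0.0000 + 0.0000 - 0.0000 + 0.0000 - 0.0000
= 0.9571.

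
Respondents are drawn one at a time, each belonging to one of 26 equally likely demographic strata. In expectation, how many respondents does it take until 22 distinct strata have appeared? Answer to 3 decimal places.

46.048

Going from k to k+1 distinct takes a geometric number of respondents with mean 26/(26-k).
Sum over k = 0,...,21: E = 26/26 + 26/25 + 26/24 + ... + 26/6 + 26/5 = 46.0482.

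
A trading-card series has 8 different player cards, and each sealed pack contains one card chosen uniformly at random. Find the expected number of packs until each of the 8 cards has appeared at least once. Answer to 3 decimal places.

The wait to go from k to k+1 distinct cards is geometric with mean 8/(8-k).
E[T] = 8/8 + 8/7 + 8/6 + ... + 8/2 + 8/1 = 8·H_{8}.
H_{8} = 2.7179, so E[T] = 21.7429.

21.743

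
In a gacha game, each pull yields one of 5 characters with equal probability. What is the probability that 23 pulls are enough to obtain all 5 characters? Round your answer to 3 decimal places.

0.971

Let A_i be the event that character i is missing after 23 pulls. By inclusion–exclusion on the A_i,
P(all seen) = Σ_{j=0}^{5} (-1)^j C(5,j)((5-j)/5)^23
= 1.0000 - 0.0295 + 0.0001 - 0.0000 + 0.0000 - 0.0000
= 0.9706.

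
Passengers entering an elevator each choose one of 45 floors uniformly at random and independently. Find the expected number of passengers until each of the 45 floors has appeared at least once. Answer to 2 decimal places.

197.77

After k distinct floors have appeared, the next passenger gives a new one with probability (45-k)/45, so the expected wait for the (k+1)-th is 45/(45-k).
E[T] = 45/45 + 45/44 + 45/43 + ... + 45/2 + 45/1 = 45·H_{45}.
H_{45} = 4.395, so E[T] = 197.773.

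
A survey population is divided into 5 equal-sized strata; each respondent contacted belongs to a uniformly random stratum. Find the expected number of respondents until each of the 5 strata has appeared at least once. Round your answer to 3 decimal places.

11.417

Split into phases: going from k distinct to k+1 distinct takes on average 5/(5-k) respondents.
E[T] = 5/5 + 5/4 + 5/3 + 5/2 + 5/1 = 5·H_{5}.
H_{5} = 2.2833, so E[T] = 11.4167.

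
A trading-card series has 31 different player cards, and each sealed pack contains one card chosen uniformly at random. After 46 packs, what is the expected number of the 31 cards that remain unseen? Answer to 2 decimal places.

6.86

For each card, P(unseen after 46) = (30/31)^46 = 0.221.
By linearity of expectation, E[unseen] = 31·(30/31)^46 = 6.860.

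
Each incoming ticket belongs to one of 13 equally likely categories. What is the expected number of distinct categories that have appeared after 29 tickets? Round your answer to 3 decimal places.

11.724

For each category, P(seen in 29 tickets) = 1 - (12/13)^29 = 0.9018.
By linearity of expectation, E[distinct seen] = 13·(1 - (12/13)^29) = 11.7240.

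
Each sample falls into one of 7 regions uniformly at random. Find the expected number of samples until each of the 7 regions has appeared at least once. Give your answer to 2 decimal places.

18.15

The wait to go from k to k+1 distinct regions is geometric with mean 7/(7-k).
E[T] = 7/7 + 7/6 + 7/5 + ... + 7/2 + 7/1 = 7·H_{7}.
H_{7} = 2.593, so E[T] = 18.150.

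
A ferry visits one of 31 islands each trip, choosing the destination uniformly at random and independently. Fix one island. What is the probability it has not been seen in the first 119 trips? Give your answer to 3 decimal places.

0.020

Each trip misses the fixed island with probability (31-1)/31 = 30/31, independently.
P(still missing after 119) = (30/31)^119 = 0.0202.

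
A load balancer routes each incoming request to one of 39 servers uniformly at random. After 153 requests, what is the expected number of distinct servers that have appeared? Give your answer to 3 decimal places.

38.267

For each server, P(seen in 153 requests) = 1 - (38/39)^153 = 0.9812.
By linearity of expectation, E[distinct seen] = 39·(1 - (38/39)^153) = 38.2671.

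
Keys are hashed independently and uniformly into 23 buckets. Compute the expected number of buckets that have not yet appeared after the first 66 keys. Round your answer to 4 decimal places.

For each bucket, P(unseen after 66) = (22/23)^66 = 0.05319.
By linearity of expectation, E[unseen] = 23·(22/23)^66 = 1.22345.

1.2235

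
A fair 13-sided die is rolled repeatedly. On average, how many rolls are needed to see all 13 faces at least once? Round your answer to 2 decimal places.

41.34

The wait to go from k to k+1 distinct faces is geometric with mean 13/(13-k).
E[T] = 13/13 + 13/12 + 13/11 + ... + 13/2 + 13/1 = 13·H_{13}.
H_{13} = 3.180, so E[T] = 41.342.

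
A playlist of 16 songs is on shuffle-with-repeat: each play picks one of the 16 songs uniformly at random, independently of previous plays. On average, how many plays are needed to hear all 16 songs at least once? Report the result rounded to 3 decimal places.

54.092

After k distinct songs have appeared, the next play gives a new one with probability (16-k)/16, so the expected wait for the (k+1)-th is 16/(16-k).
E[T] = 16/16 + 16/15 + 16/14 + ... + 16/2 + 16/1 = 16·H_{16}.
H_{16} = 3.3807, so E[T] = 54.0917.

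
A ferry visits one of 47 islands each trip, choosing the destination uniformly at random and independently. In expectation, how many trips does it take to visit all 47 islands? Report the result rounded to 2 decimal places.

After k distinct islands have appeared, the next trip gives a new one with probability (47-k)/47, so the expected wait for the (k+1)-th is 47/(47-k).
E[T] = 47/47 + 47/46 + 47/45 + ... + 47/2 + 47/1 = 47·H_{47}.
H_{47} = 4.438, so E[T] = 208.584.

208.58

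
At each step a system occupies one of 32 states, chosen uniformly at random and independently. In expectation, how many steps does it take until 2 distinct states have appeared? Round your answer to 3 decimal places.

2.032

Going from k to k+1 distinct takes a geometric number of steps with mean 32/(32-k).
Sum over k = 0,...,1: E = 32/32 + 32/31 = 2.0323.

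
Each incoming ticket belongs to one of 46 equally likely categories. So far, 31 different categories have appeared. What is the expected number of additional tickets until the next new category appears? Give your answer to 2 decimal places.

The number of tickets until the next new category is geometric with success probability 15/46, so its mean is 46/15.
E = 46/15 = 3.067.

3.07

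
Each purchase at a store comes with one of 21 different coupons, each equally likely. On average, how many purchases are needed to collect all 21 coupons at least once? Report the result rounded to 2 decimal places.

76.55

After k distinct coupons have appeared, the next purchase gives a new one with probability (21-k)/21, so the expected wait for the (k+1)-th is 21/(21-k).
E[T] = 21/21 + 21/20 + 21/19 + ... + 21/2 + 21/1 = 21·H_{21}.
H_{21} = 3.645, so E[T] = 76.553.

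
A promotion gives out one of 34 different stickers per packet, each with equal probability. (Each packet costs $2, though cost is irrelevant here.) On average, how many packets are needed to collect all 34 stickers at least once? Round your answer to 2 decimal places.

140.02

The wait to go from k to k+1 distinct stickers is geometric with mean 34/(34-k).
E[T] = 34/34 + 34/33 + 34/32 + ... + 34/2 + 34/1 = 34·H_{34}.
H_{34} = 4.118, so E[T] = 140.019.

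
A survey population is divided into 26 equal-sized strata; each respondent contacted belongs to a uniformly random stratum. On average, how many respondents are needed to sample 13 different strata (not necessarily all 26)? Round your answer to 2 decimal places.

Going from k to k+1 distinct takes a geometric number of respondents with mean 26/(26-k).
Sum over k = 0,...,12: E = 26/26 + 26/25 + 26/24 + ... + 26/15 + 26/14 = 17.531.

17.53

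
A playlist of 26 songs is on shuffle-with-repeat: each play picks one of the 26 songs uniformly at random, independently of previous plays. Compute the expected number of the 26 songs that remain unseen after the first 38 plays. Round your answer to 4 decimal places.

For each song, P(unseen after 38) = (25/26)^38 = 0.22529.
By linearity of expectation, E[unseen] = 26·(25/26)^38 = 5.85742.

5.8574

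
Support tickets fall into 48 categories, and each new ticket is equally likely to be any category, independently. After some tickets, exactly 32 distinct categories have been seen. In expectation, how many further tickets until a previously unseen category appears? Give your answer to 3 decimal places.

3.000

The number of tickets until the next new category is geometric with success probability 16/48, so its mean is 48/16.
E = 48/16 = 3.0000.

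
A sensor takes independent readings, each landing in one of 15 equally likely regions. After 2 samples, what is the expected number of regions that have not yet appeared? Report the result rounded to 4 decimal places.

13.0667

For each region, P(unseen after 2) = (14/15)^2 = 0.87111.
By linearity of expectation, E[unseen] = 15·(14/15)^2 = 13.06667.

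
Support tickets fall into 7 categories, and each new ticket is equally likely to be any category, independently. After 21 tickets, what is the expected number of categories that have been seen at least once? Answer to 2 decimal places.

For each category, P(seen in 21 tickets) = 1 - (6/7)^21 = 0.961.
By linearity of expectation, E[distinct seen] = 7·(1 - (6/7)^21) = 6.725.

6.73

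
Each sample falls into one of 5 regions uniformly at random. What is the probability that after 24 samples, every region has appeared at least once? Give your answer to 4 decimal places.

Let A_i be the event that region i is missing after 24 samples. By inclusion–exclusion on the A_i,
P(all seen) = Σ_{j=0}^{5} (-1)^j C(5,j)((5-j)/5)^24
= 1.00000 - 0.02361 + 0.00005 - 0.00000 + 0.00000 - 0.00000
= 0.97644.

0.9764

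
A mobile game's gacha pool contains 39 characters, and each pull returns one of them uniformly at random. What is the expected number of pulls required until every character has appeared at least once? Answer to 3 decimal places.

165.888

Split into phases: going from k distinct to k+1 distinct takes on average 39/(39-k) pulls.
E[T] = 39/39 + 39/38 + 39/37 + ... + 39/2 + 39/1 = 39·H_{39}.
H_{39} = 4.2535, so E[T] = 165.8882.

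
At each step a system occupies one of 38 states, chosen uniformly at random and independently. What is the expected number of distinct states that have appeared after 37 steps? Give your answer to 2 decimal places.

For each state, P(seen in 37 steps) = 1 - (37/38)^37 = 0.627.
By linearity of expectation, E[distinct seen] = 38·(1 - (37/38)^37) = 23.834.

23.83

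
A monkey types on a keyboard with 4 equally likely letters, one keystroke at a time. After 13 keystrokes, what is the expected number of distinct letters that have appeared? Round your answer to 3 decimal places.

3.905

For each letter, P(seen in 13 keystrokes) = 1 - (3/4)^13 = 0.9762.
By linearity of expectation, E[distinct seen] = 4·(1 - (3/4)^13) = 3.9050.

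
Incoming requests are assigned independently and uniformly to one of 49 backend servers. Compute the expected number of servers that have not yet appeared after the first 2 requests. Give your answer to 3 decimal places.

For each server, P(unseen after 2) = (48/49)^2 = 0.9596.
By linearity of expectation, E[unseen] = 49·(48/49)^2 = 47.0204.

47.020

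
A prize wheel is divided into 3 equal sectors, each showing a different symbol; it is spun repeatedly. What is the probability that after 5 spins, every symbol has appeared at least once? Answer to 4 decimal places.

0.6173

Let A_i be the event that symbol i is missing after 5 spins. By inclusion–exclusion on the A_i,
P(all seen) = Σ_{j=0}^{3} (-1)^j C(3,j)((3-j)/3)^5
= 1.00000 - 0.39506 + 0.01235 - 0.00000
= 0.61728.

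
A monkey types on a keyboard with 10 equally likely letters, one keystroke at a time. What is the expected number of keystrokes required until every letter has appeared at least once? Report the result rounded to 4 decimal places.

The wait to go from k to k+1 distinct letters is geometric with mean 10/(10-k).
E[T] = 10/10 + 10/9 + 10/8 + ... + 10/2 + 10/1 = 10·H_{10}.
H_{10} = 2.92897, so E[T] = 29.28968.

29.2897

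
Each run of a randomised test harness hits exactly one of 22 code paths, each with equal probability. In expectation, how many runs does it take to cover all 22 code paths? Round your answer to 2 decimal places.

81.20

The wait to go from k to k+1 distinct code paths is geometric with mean 22/(22-k).
E[T] = 22/22 + 22/21 + 22/20 + ... + 22/2 + 22/1 = 22·H_{22}.
H_{22} = 3.691, so E[T] = 81.198.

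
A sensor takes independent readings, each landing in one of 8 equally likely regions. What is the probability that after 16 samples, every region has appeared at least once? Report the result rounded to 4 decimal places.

0.3068

Let A_i be the event that region i is missing after 16 samples. By inclusion–exclusion on the A_i,
P(all seen) = Σ_{j=0}^{8} (-1)^j C(8,j)((8-j)/8)^16
= 1.00000 - 0.94454 + 0.28063 - 0.03036 + 0.00107 - 0.00001 + 0.00000 - 0.00000 + 0.00000
= 0.30680.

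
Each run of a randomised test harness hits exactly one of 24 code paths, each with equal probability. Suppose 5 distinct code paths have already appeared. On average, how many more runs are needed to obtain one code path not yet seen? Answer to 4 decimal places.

1.2632

Each run yields a new code path with probability (24-5)/24 = 19/24, so the wait is geometric with mean 24/19.
E = 24/19 = 1.26316.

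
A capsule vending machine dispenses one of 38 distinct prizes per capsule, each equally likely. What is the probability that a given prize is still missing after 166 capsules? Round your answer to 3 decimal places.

0.012

Each capsule misses the fixed prize with probability (38-1)/38 = 37/38, independently.
P(still missing after 166) = (37/38)^166 = 0.0120.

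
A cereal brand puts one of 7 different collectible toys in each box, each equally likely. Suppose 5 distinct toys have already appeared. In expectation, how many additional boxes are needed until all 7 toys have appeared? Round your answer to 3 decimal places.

With k distinct toys already seen, the next new one takes an expected 7/(7-k) boxes.
Sum over k = 5,...,6: E = 7/2 + 7/1 = 10.5000.

10.500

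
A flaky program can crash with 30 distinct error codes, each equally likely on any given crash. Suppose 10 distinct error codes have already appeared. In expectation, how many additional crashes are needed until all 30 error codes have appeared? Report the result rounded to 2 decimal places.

With k distinct error codes already seen, the next new one takes an expected 30/(30-k) crashes.
Sum over k = 10,...,29: E = 30/20 + 30/19 + 30/18 + ... + 30/2 + 30/1 = 107.932.

107.93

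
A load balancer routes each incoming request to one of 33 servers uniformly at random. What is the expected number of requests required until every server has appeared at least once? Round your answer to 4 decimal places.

134.9303

Split into phases: going from k distinct to k+1 distinct takes on average 33/(33-k) requests.
E[T] = 33/33 + 33/32 + 33/31 + ... + 33/2 + 33/1 = 33·H_{33}.
H_{33} = 4.08880, so E[T] = 134.93034.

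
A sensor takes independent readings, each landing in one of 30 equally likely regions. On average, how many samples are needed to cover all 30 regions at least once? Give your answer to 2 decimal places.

119.85

Split into phases: going from k distinct to k+1 distinct takes on average 30/(30-k) samples.
E[T] = 30/30 + 30/29 + 30/28 + ... + 30/2 + 30/1 = 30·H_{30}.
H_{30} = 3.995, so E[T] = 119.850.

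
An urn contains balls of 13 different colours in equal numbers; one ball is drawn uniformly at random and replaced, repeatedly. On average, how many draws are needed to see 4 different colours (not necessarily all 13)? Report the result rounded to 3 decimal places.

4.565

Going from k to k+1 distinct takes a geometric number of draws with mean 13/(13-k).
Sum over k = 0,...,3: E = 13/13 + 13/12 + 13/11 + 13/10 = 4.5652.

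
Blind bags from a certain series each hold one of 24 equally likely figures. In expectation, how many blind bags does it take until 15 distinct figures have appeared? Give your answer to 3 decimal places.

22.728

Going from k to k+1 distinct takes a geometric number of blind bags with mean 24/(24-k).
Sum over k = 0,...,14: E = 24/24 + 24/23 + 24/22 + ... + 24/11 + 24/10 = 22.7278.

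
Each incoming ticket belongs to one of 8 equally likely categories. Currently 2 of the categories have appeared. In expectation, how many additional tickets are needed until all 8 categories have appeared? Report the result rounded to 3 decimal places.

19.600

From k distinct to k+1 distinct takes on average 8/(8-k) tickets.
Sum over k = 2,...,7: E = 8/6 + 8/5 + 8/4 + 8/3 + 8/2 + 8/1 = 19.6000.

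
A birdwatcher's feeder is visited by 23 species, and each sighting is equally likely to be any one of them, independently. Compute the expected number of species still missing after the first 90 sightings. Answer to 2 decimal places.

0.42

For each species, P(unseen after 90) = (22/23)^90 = 0.018.
By linearity of expectation, E[unseen] = 23·(22/23)^90 = 0.421.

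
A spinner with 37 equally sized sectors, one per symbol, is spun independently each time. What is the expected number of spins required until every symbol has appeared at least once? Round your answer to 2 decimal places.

155.46

After k distinct symbols have appeared, the next spin gives a new one with probability (37-k)/37, so the expected wait for the (k+1)-th is 37/(37-k).
E[T] = 37/37 + 37/36 + 37/35 + ... + 37/2 + 37/1 = 37·H_{37}.
H_{37} = 4.202, so E[T] = 155.459.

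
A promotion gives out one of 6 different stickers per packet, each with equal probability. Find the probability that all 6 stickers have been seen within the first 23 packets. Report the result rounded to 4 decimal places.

0.9108

By inclusion–exclusion over which stickers are missing,
P(all seen) = Σ_{j=0}^{6} (-1)^j C(6,j)((6-j)/6)^23
= 1.00000 - 0.09057 + 0.00134 - 0.00000 + 0.00000 - 0.00000 + 0.00000
= 0.91076.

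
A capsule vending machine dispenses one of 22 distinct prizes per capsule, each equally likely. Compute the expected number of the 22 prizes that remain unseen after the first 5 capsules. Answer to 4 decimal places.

17.4343

For each prize, P(unseen after 5) = (21/22)^5 = 0.79247.
By linearity of expectation, E[unseen] = 22·(21/22)^5 = 17.43435.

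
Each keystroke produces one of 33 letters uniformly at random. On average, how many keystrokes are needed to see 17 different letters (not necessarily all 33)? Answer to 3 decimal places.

With k distinct letters already seen, the next new one arrives after an expected 33/(33-k) keystrokes.
Sum over k = 0,...,16: E = 33/33 + 33/32 + 33/31 + ... + 33/18 + 33/17 = 23.3663.

23.366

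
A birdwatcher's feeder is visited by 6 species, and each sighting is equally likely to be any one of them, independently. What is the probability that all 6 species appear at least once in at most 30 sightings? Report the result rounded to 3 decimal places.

By inclusion–exclusion over which species are missing,
P(all seen) = Σ_{j=0}^{6} (-1)^j C(6,j)((6-j)/6)^30
= 1.0000 - 0.0253 + 0.0001 - 0.0000 + 0.0000 - 0.0000 + 0.0000
= 0.9748.

0.975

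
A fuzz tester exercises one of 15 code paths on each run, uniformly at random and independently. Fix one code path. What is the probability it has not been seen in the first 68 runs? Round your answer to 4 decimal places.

0.0092

On each run the fixed code path fails to appear with probability 14/15.
P(still missing after 68) = (14/15)^68 = 0.00917.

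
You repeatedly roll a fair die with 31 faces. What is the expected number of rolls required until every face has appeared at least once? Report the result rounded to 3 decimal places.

Split into phases: going from k distinct to k+1 distinct takes on average 31/(31-k) rolls.
E[T] = 31/31 + 31/30 + 31/29 + ... + 31/2 + 31/1 = 31·H_{31}.
H_{31} = 4.0272, so E[T] = 124.8446.

124.845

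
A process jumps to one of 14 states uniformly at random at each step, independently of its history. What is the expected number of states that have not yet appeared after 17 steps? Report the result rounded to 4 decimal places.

3.9718

For each state, P(unseen after 17) = (13/14)^17 = 0.28370.
By linearity of expectation, E[unseen] = 14·(13/14)^17 = 3.97181.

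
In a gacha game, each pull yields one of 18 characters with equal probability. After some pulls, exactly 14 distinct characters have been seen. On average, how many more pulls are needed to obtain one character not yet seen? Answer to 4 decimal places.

The number of pulls until the next new character is geometric with success probability 4/18, so its mean is 18/4.
E = 18/4 = 4.50000.

4.5000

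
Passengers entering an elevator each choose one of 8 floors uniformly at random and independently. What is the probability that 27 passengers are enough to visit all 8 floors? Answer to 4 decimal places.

By inclusion–exclusion over which floors are missing,
P(all seen) = Σ_{j=0}^{8} (-1)^j C(8,j)((8-j)/8)^27
= 1.00000 - 0.21742 + 0.01185 - 0.00017 + 0.00000 - 0.00000 + 0.00000 - 0.00000 + 0.00000
= 0.79426.

0.7943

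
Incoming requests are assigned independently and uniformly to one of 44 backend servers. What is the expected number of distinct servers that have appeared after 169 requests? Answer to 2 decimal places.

For each server, P(seen in 169 requests) = 1 - (43/44)^169 = 0.979.
By linearity of expectation, E[distinct seen] = 44·(1 - (43/44)^169) = 43.096.

43.10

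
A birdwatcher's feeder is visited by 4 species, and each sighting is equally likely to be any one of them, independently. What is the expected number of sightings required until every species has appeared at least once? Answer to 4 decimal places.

The wait to go from k to k+1 distinct species is geometric with mean 4/(4-k).
E[T] = 4/4 + 4/3 + 4/2 + 4/1 = 4·H_{4}.
H_{4} = 2.08333, so E[T] = 8.33333.

8.3333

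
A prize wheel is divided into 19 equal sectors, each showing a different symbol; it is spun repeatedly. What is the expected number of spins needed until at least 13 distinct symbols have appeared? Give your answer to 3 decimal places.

20.857

With k distinct symbols already seen, the next new one arrives after an expected 19/(19-k) spins.
Sum over k = 0,...,12: E = 19/19 + 19/18 + 19/17 + ... + 19/8 + 19/7 = 20.8571.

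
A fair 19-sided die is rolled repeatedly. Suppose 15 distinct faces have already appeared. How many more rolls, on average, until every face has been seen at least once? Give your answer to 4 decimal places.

With k distinct faces already seen, the next new one takes an expected 19/(19-k) rolls.
Sum over k = 15,...,18: E = 19/4 + 19/3 + 19/2 + 19/1 = 39.58333.

39.5833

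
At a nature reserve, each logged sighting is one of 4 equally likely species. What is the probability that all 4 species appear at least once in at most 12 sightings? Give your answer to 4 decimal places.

By inclusion–exclusion over which species are missing,
P(all seen) = Σ_{j=0}^{4} (-1)^j C(4,j)((4-j)/4)^12
= 1.00000 - 0.12671 + 0.00146 - 0.00000 + 0.00000
= 0.87476.

0.8748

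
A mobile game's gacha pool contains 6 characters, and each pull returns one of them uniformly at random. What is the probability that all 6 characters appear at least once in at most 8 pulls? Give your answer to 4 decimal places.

0.1140

Let A_i be the event that character i is missing after 8 pulls. By inclusion–exclusion on the A_i,
P(all seen) = Σ_{j=0}^{6} (-1)^j C(6,j)((6-j)/6)^8
= 1.00000 - 1.39541 + 0.58528 - 0.07813 + 0.00229 - 0.00000 + 0.00000
= 0.11403.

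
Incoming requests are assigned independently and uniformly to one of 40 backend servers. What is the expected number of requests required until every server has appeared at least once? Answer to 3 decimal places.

171.142

Split into phases: going from k distinct to k+1 distinct takes on average 40/(40-k) requests.
E[T] = 40/40 + 40/39 + 40/38 + ... + 40/2 + 40/1 = 40·H_{40}.
H_{40} = 4.2785, so E[T] = 171.1417.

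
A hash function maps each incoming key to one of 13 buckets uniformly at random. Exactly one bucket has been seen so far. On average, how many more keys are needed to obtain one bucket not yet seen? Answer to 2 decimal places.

Each key yields a new bucket with probability (13-1)/13 = 12/13, so the wait is geometric with mean 13/12.
E = 13/12 = 1.083.

1.08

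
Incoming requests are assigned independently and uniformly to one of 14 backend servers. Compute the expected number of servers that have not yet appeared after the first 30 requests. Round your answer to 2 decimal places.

1.52

For each server, P(unseen after 30) = (13/14)^30 = 0.108.
By linearity of expectation, E[unseen] = 14·(13/14)^30 = 1.516.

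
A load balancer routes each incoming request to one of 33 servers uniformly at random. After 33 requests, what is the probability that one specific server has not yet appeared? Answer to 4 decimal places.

Each request misses the fixed server with probability (33-1)/33 = 32/33, independently.
P(still missing after 33) = (32/33)^33 = 0.36223.

0.3622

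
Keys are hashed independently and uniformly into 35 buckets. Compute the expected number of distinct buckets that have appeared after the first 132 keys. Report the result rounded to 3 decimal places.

For each bucket, P(seen in 132 keys) = 1 - (34/35)^132 = 0.9782.
By linearity of expectation, E[distinct seen] = 35·(1 - (34/35)^132) = 34.2374.

34.237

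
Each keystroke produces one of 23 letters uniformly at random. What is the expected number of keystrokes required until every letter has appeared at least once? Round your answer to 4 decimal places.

85.8887

Split into phases: going from k distinct to k+1 distinct takes on average 23/(23-k) keystrokes.
E[T] = 23/23 + 23/22 + 23/21 + ... + 23/2 + 23/1 = 23·H_{23}.
H_{23} = 3.73429, so E[T] = 85.88870.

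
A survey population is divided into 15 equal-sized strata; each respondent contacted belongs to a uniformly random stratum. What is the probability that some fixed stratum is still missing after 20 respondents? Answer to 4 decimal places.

Each respondent misses the fixed stratum with probability (15-1)/15 = 14/15, independently.
P(still missing after 20) = (14/15)^20 = 0.25161.

0.2516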